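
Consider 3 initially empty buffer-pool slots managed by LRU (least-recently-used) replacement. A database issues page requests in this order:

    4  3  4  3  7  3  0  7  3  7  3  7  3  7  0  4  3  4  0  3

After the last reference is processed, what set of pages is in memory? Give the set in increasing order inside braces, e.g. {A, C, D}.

{0, 3, 4}

4 → fault, frames {4}
3 → fault, frames {4,3}
4 → hit
3 → hit
7 → fault, frames {4,3,7}
3 → hit
0 → fault, evict 4, frames {7,3,0}
7 → hit
3 → hit
7 → hit
3 → hit
7 → hit
3 → hit
7 → hit
0 → hit
4 → fault, evict 3, frames {7,0,4}
3 → fault, evict 7, frames {0,4,3}
4 → hit
0 → hit
3 → hit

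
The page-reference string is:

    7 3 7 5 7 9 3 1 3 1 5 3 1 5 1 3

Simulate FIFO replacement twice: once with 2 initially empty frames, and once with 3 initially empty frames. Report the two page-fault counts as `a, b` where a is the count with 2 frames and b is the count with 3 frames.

2 frames: F F . F F F F F . . F F F F . F → 12 faults.
3 frames: F F . F . F . F F . F . . . . . → 7 faults.
7 < 12: adding a frame reduced faults, as is typical.

12, 7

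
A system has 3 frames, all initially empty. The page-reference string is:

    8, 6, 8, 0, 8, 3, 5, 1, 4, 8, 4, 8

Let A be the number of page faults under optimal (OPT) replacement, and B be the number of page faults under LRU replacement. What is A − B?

-1

Under OPT: F F . F . F F F F . . . → 7 faults.
Under LRU: F F . F . F F F F F . . → 8 faults.
A − B = 7 − 8 = -1.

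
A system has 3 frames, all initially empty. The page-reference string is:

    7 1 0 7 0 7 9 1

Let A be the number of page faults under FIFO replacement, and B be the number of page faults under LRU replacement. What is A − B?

Under FIFO: F F F . . . F . → 4 faults.
Under LRU: F F F . . . F F → 5 faults.
A − B = 4 − 5 = -1.

-1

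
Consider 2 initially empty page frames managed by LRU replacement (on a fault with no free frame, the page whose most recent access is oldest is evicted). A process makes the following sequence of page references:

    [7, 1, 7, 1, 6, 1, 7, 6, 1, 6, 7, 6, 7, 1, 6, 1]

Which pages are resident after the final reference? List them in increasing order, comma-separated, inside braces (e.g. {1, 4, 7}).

7 -> miss, frames {7}
1 -> miss, frames {7,1}
7 -> hit
1 -> hit
6 -> miss, evict 7, frames {1,6}
1 -> hit
7 -> miss, evict 6, frames {1,7}
6 -> miss, evict 1, frames {7,6}
1 -> miss, evict 7, frames {6,1}
6 -> hit
7 -> miss, evict 1, frames {6,7}
6 -> hit
7 -> hit
1 -> miss, evict 6, frames {7,1}
6 -> miss, evict 7, frames {1,6}
1 -> hit

{1, 6}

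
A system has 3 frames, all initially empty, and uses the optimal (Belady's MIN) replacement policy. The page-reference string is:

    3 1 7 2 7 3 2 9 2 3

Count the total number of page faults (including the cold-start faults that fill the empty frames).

5

3: miss, frames {3}
1: miss, frames {3,1}
7: miss, frames {3,1,7}
2: miss, evict 1, frames {3,7,2}
7: hit
3: hit
2: hit
9: miss, evict 7, frames {3,2,9}
2: hit
3: hit
Page faults: 5.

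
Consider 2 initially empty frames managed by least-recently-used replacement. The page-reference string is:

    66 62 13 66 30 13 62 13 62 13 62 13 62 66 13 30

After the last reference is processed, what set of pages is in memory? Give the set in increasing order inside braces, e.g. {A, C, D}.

{13, 30}

66 -> miss, frames (66)
62 -> miss, frames (66 62)
13 -> miss, evict 66, frames (62 13)
66 -> miss, evict 62, frames (13 66)
30 -> miss, evict 13, frames (66 30)
13 -> miss, evict 66, frames (30 13)
62 -> miss, evict 30, frames (13 62)
13 -> hit
62 -> hit
13 -> hit
62 -> hit
13 -> hit
62 -> hit
66 -> miss, evict 13, frames (62 66)
13 -> miss, evict 62, frames (66 13)
30 -> miss, evict 66, frames (13 30)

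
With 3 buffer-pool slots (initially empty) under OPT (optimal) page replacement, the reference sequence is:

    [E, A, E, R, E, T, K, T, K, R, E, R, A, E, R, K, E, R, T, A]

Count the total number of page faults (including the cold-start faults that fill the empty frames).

E -> fault, frames (E)
A -> fault, frames (E A)
E -> hit
R -> fault, frames (E A R)
E -> hit
T -> fault, evict A, frames (E R T)
K -> fault, evict E, frames (R T K)
T -> hit
K -> hit
R -> hit
E -> fault, evict T, frames (R K E)
R -> hit
A -> fault, evict K, frames (R E A)
E -> hit
R -> hit
K -> fault, evict A, frames (R E K)
E -> hit
R -> hit
T -> fault, evict K, frames (R E T)
A -> fault, evict T, frames (R E A)
Page faults: 10.

10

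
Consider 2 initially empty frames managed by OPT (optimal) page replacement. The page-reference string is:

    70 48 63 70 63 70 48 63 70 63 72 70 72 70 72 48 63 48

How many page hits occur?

10

70: fault, frames {70}
48: fault, frames {70,48}
63: fault, evict 48, frames {70,63}
70: hit
63: hit
70: hit
48: fault, evict 70, frames {63,48}
63: hit
70: fault, evict 48, frames {63,70}
63: hit
72: fault, evict 63, frames {70,72}
70: hit
72: hit
70: hit
72: hit
48: fault, evict 72, frames {70,48}
63: fault, evict 70, frames {48,63}
48: hit
Hits: 10.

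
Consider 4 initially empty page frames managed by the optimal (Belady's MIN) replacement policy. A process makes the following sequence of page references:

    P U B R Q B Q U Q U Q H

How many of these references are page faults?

P -> fault, frames {P}
U -> fault, frames {P,U}
B -> fault, frames {P,U,B}
R -> fault, frames {P,U,B,R}
Q -> fault, evict R, frames {P,U,B,Q}
B -> hit
Q -> hit
U -> hit
Q -> hit
U -> hit
Q -> hit
H -> fault, evict Q, frames {P,U,B,H}
Page faults: 6.

6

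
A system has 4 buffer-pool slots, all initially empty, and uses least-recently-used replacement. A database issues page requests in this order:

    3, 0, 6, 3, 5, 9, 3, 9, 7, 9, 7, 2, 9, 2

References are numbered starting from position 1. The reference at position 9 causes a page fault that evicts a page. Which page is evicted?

pos 1: 3 -> fault, frames {3}
pos 2: 0 -> fault, frames {3,0}
pos 3: 6 -> fault, frames {3,0,6}
pos 4: 3 -> hit
pos 5: 5 -> fault, frames {0,6,3,5}
pos 6: 9 -> fault, evict 0, frames {6,3,5,9}
pos 7: 3 -> hit
pos 8: 9 -> hit
pos 9: 7 -> fault, evict 6, frames {5,3,9,7}
At position 9, page 6 is evicted.

6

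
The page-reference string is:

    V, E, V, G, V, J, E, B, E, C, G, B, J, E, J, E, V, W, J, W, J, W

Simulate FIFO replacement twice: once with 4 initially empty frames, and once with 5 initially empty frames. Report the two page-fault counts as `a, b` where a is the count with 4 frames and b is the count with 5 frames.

4 frames: F F . F . F . F . F . . . F . . F F F . . . → 10 faults.
5 frames: F F . F . F . F . F . . . . . . F F . . . . → 8 faults.
8 < 10: adding a frame reduced faults, as is typical.

10, 8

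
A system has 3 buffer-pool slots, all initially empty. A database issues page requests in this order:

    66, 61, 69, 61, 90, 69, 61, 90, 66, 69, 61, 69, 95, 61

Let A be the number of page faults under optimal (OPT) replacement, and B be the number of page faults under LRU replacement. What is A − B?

Under OPT: F F F . F . . . F . . . F . → 6 faults.
Under LRU: F F F . F . . . F F F . F . → 8 faults.
A − B = 6 − 8 = -2.

-2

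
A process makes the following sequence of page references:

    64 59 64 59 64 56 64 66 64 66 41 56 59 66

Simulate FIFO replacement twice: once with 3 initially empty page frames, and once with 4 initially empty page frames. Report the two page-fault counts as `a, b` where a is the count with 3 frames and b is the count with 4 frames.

9, 5

3 frames: F F . . . F . F F . F F F F → 9 faults.
4 frames: F F . . . F . F . . F . . . → 5 faults.
5 < 9: adding a frame reduced faults, as is typical.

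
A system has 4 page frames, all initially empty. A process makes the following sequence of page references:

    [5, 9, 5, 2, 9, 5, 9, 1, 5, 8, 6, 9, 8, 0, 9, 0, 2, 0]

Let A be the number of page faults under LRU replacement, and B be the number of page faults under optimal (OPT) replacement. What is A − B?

Under LRU: F F . F . . . F . F F F . F . . F . → 9 faults.
Under OPT: F F . F . . . F . F F . . F . . . . → 7 faults.
A − B = 9 − 7 = 2.

2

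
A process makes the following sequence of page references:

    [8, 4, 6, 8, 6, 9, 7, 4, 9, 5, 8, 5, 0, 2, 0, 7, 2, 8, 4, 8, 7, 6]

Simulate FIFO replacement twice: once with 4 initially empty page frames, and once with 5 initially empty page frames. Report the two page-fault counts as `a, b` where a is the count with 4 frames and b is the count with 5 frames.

13, 12

4 frames: F F F . . F F . . F F . F F . F . . F F . F → 13 faults.
5 frames: F F F . . F F . . F F . F F . . . . F . F F → 12 faults.
12 < 13: adding a frame reduced faults, as is typical.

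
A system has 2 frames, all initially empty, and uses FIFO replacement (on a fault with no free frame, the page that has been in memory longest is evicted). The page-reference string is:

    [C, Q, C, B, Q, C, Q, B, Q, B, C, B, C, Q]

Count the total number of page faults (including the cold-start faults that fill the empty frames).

C → fault, frames (C)
Q → fault, frames (C Q)
C → hit
B → fault, evict C, frames (Q B)
Q → hit
C → fault, evict Q, frames (B C)
Q → fault, evict B, frames (C Q)
B → fault, evict C, frames (Q B)
Q → hit
B → hit
C → fault, evict Q, frames (B C)
B → hit
C → hit
Q → fault, evict B, frames (C Q)
Page faults: 8.

8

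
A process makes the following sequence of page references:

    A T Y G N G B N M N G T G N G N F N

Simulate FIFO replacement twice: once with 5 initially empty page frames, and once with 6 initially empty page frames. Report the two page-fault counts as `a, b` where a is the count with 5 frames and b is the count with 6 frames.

5 frames: F F F F F . F . F . . F . . . . F . → 9 faults.
6 frames: F F F F F . F . F . . . . . . . F . → 8 faults.
8 < 9: adding a frame reduced faults, as is typical.

9, 8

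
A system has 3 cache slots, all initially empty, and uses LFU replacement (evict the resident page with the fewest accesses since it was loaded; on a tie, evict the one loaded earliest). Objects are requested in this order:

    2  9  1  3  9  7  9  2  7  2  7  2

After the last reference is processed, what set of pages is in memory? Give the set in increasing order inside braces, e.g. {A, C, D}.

{2, 7, 9}

2 → fault, frames [2]
9 → fault, frames [2, 9]
1 → fault, frames [2, 9, 1]
3 → fault, evict 2, frames [9, 1, 3]
9 → hit
7 → fault, evict 1, frames [9, 3, 7]
9 → hit
2 → fault, evict 3, frames [9, 7, 2]
7 → hit
2 → hit
7 → hit
2 → hit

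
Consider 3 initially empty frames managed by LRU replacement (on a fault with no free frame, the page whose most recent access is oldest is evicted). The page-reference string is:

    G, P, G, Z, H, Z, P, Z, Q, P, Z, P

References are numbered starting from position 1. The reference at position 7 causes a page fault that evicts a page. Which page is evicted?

pos 1: G: miss, frames (G)
pos 2: P: miss, frames (G P)
pos 3: G: hit
pos 4: Z: miss, frames (P G Z)
pos 5: H: miss, evict P, frames (G Z H)
pos 6: Z: hit
pos 7: P: miss, evict G, frames (H Z P)
At position 7, page G is evicted.

G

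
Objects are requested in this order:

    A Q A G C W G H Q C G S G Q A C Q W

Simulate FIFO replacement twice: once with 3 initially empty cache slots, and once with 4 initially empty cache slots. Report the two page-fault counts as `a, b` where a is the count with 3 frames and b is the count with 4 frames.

3 frames: F F . F F F . F F F F F . F F F . F → 14 faults.
4 frames: F F . F F F . F F . F F . . F F F F → 13 faults.
13 < 14: adding a frame reduced faults, as is typical.

14, 13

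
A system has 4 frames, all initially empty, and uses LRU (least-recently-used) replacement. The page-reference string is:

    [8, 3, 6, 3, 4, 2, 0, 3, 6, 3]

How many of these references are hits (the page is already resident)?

3

8: miss, frames {8}
3: miss, frames {8,3}
6: miss, frames {8,3,6}
3: hit
4: miss, frames {8,6,3,4}
2: miss, evict 8, frames {6,3,4,2}
0: miss, evict 6, frames {3,4,2,0}
3: hit
6: miss, evict 4, frames {2,0,3,6}
3: hit
Hits: 3.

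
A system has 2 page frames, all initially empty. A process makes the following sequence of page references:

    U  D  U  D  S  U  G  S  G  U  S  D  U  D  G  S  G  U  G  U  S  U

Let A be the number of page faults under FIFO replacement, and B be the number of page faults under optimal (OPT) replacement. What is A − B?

4

Under FIFO: F F . . F F F F . F . F . . F F . F F . F F → 14 faults.
Under OPT: F F . . F . F . . F . F . . F F . F . . F . → 10 faults.
A − B = 14 − 10 = 4.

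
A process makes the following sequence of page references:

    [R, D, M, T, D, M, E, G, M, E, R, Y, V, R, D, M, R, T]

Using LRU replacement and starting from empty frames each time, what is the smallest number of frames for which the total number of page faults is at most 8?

8

f=1: 18 faults
f=2: 18 faults
f=3: 12 faults
f=4: 12 faults
f=5: 12 faults
f=6: 10 faults
f=7: 9 faults
f=8: 8 faults
Smallest f with faults ≤ 8 is 8.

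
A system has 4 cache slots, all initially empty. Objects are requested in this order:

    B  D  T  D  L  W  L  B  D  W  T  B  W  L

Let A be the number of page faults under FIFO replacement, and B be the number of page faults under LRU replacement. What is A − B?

1

Under FIFO: F F F . F F . F F . F . . F → 9 faults.
Under LRU: F F F . F F . F . . F . . F → 8 faults.
A − B = 9 − 8 = 1.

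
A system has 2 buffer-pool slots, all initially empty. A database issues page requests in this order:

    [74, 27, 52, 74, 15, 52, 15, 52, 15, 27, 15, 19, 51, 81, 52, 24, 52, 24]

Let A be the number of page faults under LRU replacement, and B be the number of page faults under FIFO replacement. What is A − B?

-1

Under LRU: F F F F F F . . . F . F F F F F . . → 12 faults.
Under FIFO: F F F F F F . . . F F F F F F F . . → 13 faults.
A − B = 12 − 13 = -1.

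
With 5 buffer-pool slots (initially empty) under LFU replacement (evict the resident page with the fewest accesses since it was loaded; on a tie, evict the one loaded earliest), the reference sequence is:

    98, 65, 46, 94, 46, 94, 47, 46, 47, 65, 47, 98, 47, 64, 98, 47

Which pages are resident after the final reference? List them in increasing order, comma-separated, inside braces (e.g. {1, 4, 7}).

{46, 47, 65, 94, 98}

98 → miss, frames {98}
65 → miss, frames {98,65}
46 → miss, frames {98,65,46}
94 → miss, frames {98,65,46,94}
46 → hit
94 → hit
47 → miss, frames {98,65,46,94,47}
46 → hit
47 → hit
65 → hit
47 → hit
98 → hit
47 → hit
64 → miss, evict 98, frames {65,46,94,47,64}
98 → miss, evict 64, frames {65,46,94,47,98}
47 → hit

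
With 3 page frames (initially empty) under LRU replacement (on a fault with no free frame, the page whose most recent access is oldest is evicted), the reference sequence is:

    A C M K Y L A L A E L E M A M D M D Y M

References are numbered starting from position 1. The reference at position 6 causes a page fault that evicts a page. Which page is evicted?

M

pos 1: A -> fault, frames {A}
pos 2: C -> fault, frames {A,C}
pos 3: M -> fault, frames {A,C,M}
pos 4: K -> fault, evict A, frames {C,M,K}
pos 5: Y -> fault, evict C, frames {M,K,Y}
pos 6: L -> fault, evict M, frames {K,Y,L}
At position 6, page M is evicted.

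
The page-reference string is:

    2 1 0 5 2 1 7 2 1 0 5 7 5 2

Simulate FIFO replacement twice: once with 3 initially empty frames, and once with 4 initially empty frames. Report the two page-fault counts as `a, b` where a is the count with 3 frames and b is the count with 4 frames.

3 frames: F F F F F F F . . F F . . F → 10 faults.
4 frames: F F F F . . F F F F F F . F → 11 faults.
11 > 10: adding a frame increased faults — Belady's anomaly.

10, 11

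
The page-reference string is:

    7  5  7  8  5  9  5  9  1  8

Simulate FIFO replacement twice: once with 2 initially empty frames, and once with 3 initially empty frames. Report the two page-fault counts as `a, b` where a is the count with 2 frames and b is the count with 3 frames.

7, 5

2 frames: F F . F . F F . F F → 7 faults.
3 frames: F F . F . F . . F . → 5 faults.
5 < 7: adding a frame reduced faults, as is typical.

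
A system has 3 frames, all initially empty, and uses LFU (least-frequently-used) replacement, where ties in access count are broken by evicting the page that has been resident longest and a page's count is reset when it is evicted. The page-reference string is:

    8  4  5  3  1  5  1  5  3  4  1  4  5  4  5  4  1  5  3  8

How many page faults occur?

8

8 -> fault, frames [8]
4 -> fault, frames [8, 4]
5 -> fault, frames [8, 4, 5]
3 -> fault, evict 8, frames [4, 5, 3]
1 -> fault, evict 4, frames [5, 3, 1]
5 -> hit
1 -> hit
5 -> hit
3 -> hit
4 -> fault, evict 3, frames [5, 1, 4]
1 -> hit
4 -> hit
5 -> hit
4 -> hit
5 -> hit
4 -> hit
1 -> hit
5 -> hit
3 -> fault, evict 1, frames [5, 4, 3]
8 -> fault, evict 3, frames [5, 4, 8]
Page faults: 8.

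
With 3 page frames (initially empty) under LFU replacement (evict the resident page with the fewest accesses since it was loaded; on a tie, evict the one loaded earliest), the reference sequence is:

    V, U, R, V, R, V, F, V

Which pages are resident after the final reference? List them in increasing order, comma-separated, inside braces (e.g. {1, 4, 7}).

{F, R, V}

V → fault, frames [V]
U → fault, frames [V, U]
R → fault, frames [V, U, R]
V → hit
R → hit
V → hit
F → fault, evict U, frames [V, R, F]
V → hit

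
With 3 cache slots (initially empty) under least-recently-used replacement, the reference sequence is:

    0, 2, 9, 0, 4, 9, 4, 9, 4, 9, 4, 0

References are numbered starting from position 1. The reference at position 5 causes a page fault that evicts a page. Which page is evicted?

pos 1: 0 → miss, frames [0]
pos 2: 2 → miss, frames [0, 2]
pos 3: 9 → miss, frames [0, 2, 9]
pos 4: 0 → hit
pos 5: 4 → miss, evict 2, frames [9, 0, 4]
At position 5, page 2 is evicted.

2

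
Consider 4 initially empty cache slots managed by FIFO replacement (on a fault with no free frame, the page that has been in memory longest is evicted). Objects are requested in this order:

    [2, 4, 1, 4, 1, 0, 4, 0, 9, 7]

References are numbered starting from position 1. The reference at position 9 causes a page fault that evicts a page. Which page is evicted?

2

pos 1: 2 → miss, frames (2)
pos 2: 4 → miss, frames (2 4)
pos 3: 1 → miss, frames (2 4 1)
pos 4: 4 → hit
pos 5: 1 → hit
pos 6: 0 → miss, frames (2 4 1 0)
pos 7: 4 → hit
pos 8: 0 → hit
pos 9: 9 → miss, evict 2, frames (4 1 0 9)
At position 9, page 2 is evicted.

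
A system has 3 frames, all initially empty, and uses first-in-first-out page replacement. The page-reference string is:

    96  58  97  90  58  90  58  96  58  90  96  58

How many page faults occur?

6

96 -> fault, frames (96)
58 -> fault, frames (96 58)
97 -> fault, frames (96 58 97)
90 -> fault, evict 96, frames (58 97 90)
58 -> hit
90 -> hit
58 -> hit
96 -> fault, evict 58, frames (97 90 96)
58 -> fault, evict 97, frames (90 96 58)
90 -> hit
96 -> hit
58 -> hit
Page faults: 6.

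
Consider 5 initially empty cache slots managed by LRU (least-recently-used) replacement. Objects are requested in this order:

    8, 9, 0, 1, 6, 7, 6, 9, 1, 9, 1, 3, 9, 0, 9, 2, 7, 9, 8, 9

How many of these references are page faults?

8 → fault, frames {8}
9 → fault, frames {8,9}
0 → fault, frames {8,9,0}
1 → fault, frames {8,9,0,1}
6 → fault, frames {8,9,0,1,6}
7 → fault, evict 8, frames {9,0,1,6,7}
6 → hit
9 → hit
1 → hit
9 → hit
1 → hit
3 → fault, evict 0, frames {7,6,9,1,3}
9 → hit
0 → fault, evict 7, frames {6,1,3,9,0}
9 → hit
2 → fault, evict 6, frames {1,3,0,9,2}
7 → fault, evict 1, frames {3,0,9,2,7}
9 → hit
8 → fault, evict 3, frames {0,2,7,9,8}
9 → hit
Page faults: 11.

11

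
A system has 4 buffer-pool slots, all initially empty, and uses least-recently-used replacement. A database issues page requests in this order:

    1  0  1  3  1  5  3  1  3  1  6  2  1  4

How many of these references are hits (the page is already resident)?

1 -> miss, frames (1)
0 -> miss, frames (1 0)
1 -> hit
3 -> miss, frames (0 1 3)
1 -> hit
5 -> miss, frames (0 3 1 5)
3 -> hit
1 -> hit
3 -> hit
1 -> hit
6 -> miss, evict 0, frames (5 3 1 6)
2 -> miss, evict 5, frames (3 1 6 2)
1 -> hit
4 -> miss, evict 3, frames (6 2 1 4)
Hits: 7.

7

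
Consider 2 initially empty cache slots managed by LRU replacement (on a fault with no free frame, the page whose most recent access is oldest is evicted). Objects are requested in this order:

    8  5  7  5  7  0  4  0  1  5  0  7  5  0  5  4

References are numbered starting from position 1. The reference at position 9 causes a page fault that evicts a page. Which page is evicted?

4

pos 1: 8 -> miss, frames {8}
pos 2: 5 -> miss, frames {8,5}
pos 3: 7 -> miss, evict 8, frames {5,7}
pos 4: 5 -> hit
pos 5: 7 -> hit
pos 6: 0 -> miss, evict 5, frames {7,0}
pos 7: 4 -> miss, evict 7, frames {0,4}
pos 8: 0 -> hit
pos 9: 1 -> miss, evict 4, frames {0,1}
At position 9, page 4 is evicted.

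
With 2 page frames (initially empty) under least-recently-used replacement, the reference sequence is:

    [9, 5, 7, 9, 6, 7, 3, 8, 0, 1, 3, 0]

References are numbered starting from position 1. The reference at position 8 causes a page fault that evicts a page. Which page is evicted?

7

pos 1: 9: fault, frames {9}
pos 2: 5: fault, frames {9,5}
pos 3: 7: fault, evict 9, frames {5,7}
pos 4: 9: fault, evict 5, frames {7,9}
pos 5: 6: fault, evict 7, frames {9,6}
pos 6: 7: fault, evict 9, frames {6,7}
pos 7: 3: fault, evict 6, frames {7,3}
pos 8: 8: fault, evict 7, frames {3,8}
At position 8, page 7 is evicted.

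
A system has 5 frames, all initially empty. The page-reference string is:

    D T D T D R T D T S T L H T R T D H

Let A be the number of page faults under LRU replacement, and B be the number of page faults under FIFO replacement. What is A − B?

Under LRU: F F . . . F . . . F . F F . F . F . → 8 faults.
Under FIFO: F F . . . F . . . F . F F . . . F . → 7 faults.
A − B = 8 − 7 = 1.

1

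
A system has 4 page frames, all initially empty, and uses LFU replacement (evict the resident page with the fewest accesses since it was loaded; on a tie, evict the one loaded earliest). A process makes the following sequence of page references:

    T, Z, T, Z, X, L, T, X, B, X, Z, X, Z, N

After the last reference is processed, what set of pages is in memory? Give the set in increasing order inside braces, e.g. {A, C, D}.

T: miss, frames {T}
Z: miss, frames {T,Z}
T: hit
Z: hit
X: miss, frames {T,Z,X}
L: miss, frames {T,Z,X,L}
T: hit
X: hit
B: miss, evict L, frames {T,Z,X,B}
X: hit
Z: hit
X: hit
Z: hit
N: miss, evict B, frames {T,Z,X,N}

{N, T, X, Z}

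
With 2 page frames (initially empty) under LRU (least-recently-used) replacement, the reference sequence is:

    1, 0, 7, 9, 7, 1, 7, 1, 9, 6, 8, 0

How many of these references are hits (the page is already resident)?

3

1 -> fault, frames [1]
0 -> fault, frames [1, 0]
7 -> fault, evict 1, frames [0, 7]
9 -> fault, evict 0, frames [7, 9]
7 -> hit
1 -> fault, evict 9, frames [7, 1]
7 -> hit
1 -> hit
9 -> fault, evict 7, frames [1, 9]
6 -> fault, evict 1, frames [9, 6]
8 -> fault, evict 9, frames [6, 8]
0 -> fault, evict 6, frames [8, 0]
Hits: 3.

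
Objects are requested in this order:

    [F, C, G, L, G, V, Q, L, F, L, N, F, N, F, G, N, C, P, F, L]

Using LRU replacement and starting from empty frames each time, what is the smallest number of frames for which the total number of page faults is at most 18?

2

f=1: 20 faults
f=2: 16 faults
f=3: 14 faults
f=4: 13 faults
f=5: 12 faults
f=6: 9 faults
f=7: 8 faults
f=8: 8 faults
Smallest f with faults ≤ 18 is 2.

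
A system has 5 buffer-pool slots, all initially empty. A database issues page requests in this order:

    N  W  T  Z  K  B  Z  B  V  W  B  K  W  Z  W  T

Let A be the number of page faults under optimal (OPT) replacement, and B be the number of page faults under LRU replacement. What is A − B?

-1

Under OPT: F F F F F F . . F . . . . . . F → 8 faults.
Under LRU: F F F F F F . . F F . . . . . F → 9 faults.
A − B = 8 − 9 = -1.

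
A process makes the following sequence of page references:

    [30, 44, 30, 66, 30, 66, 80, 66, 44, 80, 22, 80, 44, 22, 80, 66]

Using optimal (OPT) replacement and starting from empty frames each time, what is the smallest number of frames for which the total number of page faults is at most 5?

f=1: 16 faults
f=2: 9 faults
f=3: 6 faults
f=4: 5 faults
f=5: 5 faults
Smallest f with faults ≤ 5 is 4.

4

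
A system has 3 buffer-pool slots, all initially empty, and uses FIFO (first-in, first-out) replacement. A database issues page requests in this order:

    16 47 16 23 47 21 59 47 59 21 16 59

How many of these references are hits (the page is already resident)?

5

16 → fault, frames [16]
47 → fault, frames [16, 47]
16 → hit
23 → fault, frames [16, 47, 23]
47 → hit
21 → fault, evict 16, frames [47, 23, 21]
59 → fault, evict 47, frames [23, 21, 59]
47 → fault, evict 23, frames [21, 59, 47]
59 → hit
21 → hit
16 → fault, evict 21, frames [59, 47, 16]
59 → hit
Hits: 5.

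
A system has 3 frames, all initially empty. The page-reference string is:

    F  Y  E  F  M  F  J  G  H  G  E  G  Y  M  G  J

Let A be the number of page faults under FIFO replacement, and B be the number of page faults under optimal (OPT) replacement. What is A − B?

Under FIFO: F F F . F F F F F . F . F F F F → 13 faults.
Under OPT: F F F . F . F F F . . . F F . F → 10 faults.
A − B = 13 − 10 = 3.

3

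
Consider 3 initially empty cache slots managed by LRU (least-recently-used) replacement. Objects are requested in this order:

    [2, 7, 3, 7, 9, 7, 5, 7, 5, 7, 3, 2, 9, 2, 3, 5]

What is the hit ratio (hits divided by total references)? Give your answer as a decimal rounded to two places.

2 -> fault, frames {2}
7 -> fault, frames {2,7}
3 -> fault, frames {2,7,3}
7 -> hit
9 -> fault, evict 2, frames {3,7,9}
7 -> hit
5 -> fault, evict 3, frames {9,7,5}
7 -> hit
5 -> hit
7 -> hit
3 -> fault, evict 9, frames {5,7,3}
2 -> fault, evict 5, frames {7,3,2}
9 -> fault, evict 7, frames {3,2,9}
2 -> hit
3 -> hit
5 -> fault, evict 9, frames {2,3,5}
Hits: 7 of 16 references → 7/16 = 0.4375.

0.44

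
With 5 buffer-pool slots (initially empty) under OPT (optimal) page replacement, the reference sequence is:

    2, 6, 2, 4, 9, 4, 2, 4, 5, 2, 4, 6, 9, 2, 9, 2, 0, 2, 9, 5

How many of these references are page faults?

6

2 → fault, frames (2)
6 → fault, frames (2 6)
2 → hit
4 → fault, frames (2 6 4)
9 → fault, frames (2 6 4 9)
4 → hit
2 → hit
4 → hit
5 → fault, frames (2 6 4 9 5)
2 → hit
4 → hit
6 → hit
9 → hit
2 → hit
9 → hit
2 → hit
0 → fault, evict 4, frames (2 6 9 5 0)
2 → hit
9 → hit
5 → hit
Page faults: 6.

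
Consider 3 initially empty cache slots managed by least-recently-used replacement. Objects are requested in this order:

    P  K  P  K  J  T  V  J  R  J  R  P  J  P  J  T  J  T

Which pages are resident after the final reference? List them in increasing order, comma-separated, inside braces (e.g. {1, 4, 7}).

P → miss, frames {P}
K → miss, frames {P,K}
P → hit
K → hit
J → miss, frames {P,K,J}
T → miss, evict P, frames {K,J,T}
V → miss, evict K, frames {J,T,V}
J → hit
R → miss, evict T, frames {V,J,R}
J → hit
R → hit
P → miss, evict V, frames {J,R,P}
J → hit
P → hit
J → hit
T → miss, evict R, frames {P,J,T}
J → hit
T → hit

{J, P, T}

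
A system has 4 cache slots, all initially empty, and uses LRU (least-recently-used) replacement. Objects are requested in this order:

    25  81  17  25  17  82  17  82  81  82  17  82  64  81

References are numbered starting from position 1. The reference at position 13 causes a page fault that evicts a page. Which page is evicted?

pos 1: 25 → miss, frames [25]
pos 2: 81 → miss, frames [25, 81]
pos 3: 17 → miss, frames [25, 81, 17]
pos 4: 25 → hit
pos 5: 17 → hit
pos 6: 82 → miss, frames [81, 25, 17, 82]
pos 7: 17 → hit
pos 8: 82 → hit
pos 9: 81 → hit
pos 10: 82 → hit
pos 11: 17 → hit
pos 12: 82 → hit
pos 13: 64 → miss, evict 25, frames [81, 17, 82, 64]
At position 13, page 25 is evicted.

25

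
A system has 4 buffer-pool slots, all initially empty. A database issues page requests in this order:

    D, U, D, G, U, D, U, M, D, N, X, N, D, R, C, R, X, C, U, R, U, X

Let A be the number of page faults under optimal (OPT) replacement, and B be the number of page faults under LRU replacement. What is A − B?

Under OPT: F F . F . . . F . F F . . F F . . . . . . . → 8 faults.
Under LRU: F F . F . . . F . F F . . F F . F . F . . . → 10 faults.
A − B = 8 − 10 = -2.

-2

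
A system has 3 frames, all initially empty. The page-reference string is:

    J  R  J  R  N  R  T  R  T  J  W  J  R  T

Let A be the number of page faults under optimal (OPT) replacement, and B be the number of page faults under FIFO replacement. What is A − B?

Under OPT: F F . . F . F . . . F . . F → 6 faults.
Under FIFO: F F . . F . F . . F F . F F → 8 faults.
A − B = 6 − 8 = -2.

-2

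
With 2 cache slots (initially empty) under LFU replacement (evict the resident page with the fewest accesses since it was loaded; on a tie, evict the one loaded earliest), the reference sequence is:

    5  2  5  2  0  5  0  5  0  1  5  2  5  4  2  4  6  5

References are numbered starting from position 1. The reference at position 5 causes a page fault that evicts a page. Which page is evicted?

pos 1: 5 → fault, frames [5]
pos 2: 2 → fault, frames [5, 2]
pos 3: 5 → hit
pos 4: 2 → hit
pos 5: 0 → fault, evict 5, frames [2, 0]
At position 5, page 5 is evicted.

5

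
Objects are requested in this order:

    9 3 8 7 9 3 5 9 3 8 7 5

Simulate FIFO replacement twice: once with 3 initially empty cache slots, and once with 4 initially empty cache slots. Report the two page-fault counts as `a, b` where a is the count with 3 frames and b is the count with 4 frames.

3 frames: F F F F F F F . . F F . → 9 faults.
4 frames: F F F F . . F F F F F F → 10 faults.
10 > 9: adding a frame increased faults — Belady's anomaly.

9, 10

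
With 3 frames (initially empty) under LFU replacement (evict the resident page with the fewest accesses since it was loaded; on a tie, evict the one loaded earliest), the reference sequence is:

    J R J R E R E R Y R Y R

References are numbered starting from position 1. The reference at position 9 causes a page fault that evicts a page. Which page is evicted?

pos 1: J → miss, frames {J}
pos 2: R → miss, frames {J,R}
pos 3: J → hit
pos 4: R → hit
pos 5: E → miss, frames {J,R,E}
pos 6: R → hit
pos 7: E → hit
pos 8: R → hit
pos 9: Y → miss, evict J, frames {R,E,Y}
At position 9, page J is evicted.

J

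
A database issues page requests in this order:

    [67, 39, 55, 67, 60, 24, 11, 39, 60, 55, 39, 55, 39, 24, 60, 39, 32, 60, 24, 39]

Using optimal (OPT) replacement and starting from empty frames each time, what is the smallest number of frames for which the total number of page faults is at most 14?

f=1: 20 faults
f=2: 13 faults
f=3: 10 faults
f=4: 8 faults
f=5: 7 faults
f=6: 7 faults
f=7: 7 faults
Smallest f with faults ≤ 14 is 2.

2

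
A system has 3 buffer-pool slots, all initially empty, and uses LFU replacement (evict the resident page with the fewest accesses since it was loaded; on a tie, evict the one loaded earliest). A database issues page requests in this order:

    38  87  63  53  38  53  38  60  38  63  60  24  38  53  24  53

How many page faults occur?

38: miss, frames [38]
87: miss, frames [38, 87]
63: miss, frames [38, 87, 63]
53: miss, evict 38, frames [87, 63, 53]
38: miss, evict 87, frames [63, 53, 38]
53: hit
38: hit
60: miss, evict 63, frames [53, 38, 60]
38: hit
63: miss, evict 60, frames [53, 38, 63]
60: miss, evict 63, frames [53, 38, 60]
24: miss, evict 60, frames [53, 38, 24]
38: hit
53: hit
24: hit
53: hit
Page faults: 9.

9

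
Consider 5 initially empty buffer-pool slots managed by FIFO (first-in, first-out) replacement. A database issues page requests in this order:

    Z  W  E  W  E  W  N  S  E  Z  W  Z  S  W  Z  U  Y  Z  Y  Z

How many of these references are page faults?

Z → fault, frames {Z}
W → fault, frames {Z,W}
E → fault, frames {Z,W,E}
W → hit
E → hit
W → hit
N → fault, frames {Z,W,E,N}
S → fault, frames {Z,W,E,N,S}
E → hit
Z → hit
W → hit
Z → hit
S → hit
W → hit
Z → hit
U → fault, evict Z, frames {W,E,N,S,U}
Y → fault, evict W, frames {E,N,S,U,Y}
Z → fault, evict E, frames {N,S,U,Y,Z}
Y → hit
Z → hit
Page faults: 8.

8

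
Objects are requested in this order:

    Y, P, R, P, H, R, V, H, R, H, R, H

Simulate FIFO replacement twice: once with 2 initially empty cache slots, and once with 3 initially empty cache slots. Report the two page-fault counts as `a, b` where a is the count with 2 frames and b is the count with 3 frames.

7, 5

2 frames: F F F . F . F . F F . . → 7 faults.
3 frames: F F F . F . F . . . . . → 5 faults.
5 < 7: adding a frame reduced faults, as is typical.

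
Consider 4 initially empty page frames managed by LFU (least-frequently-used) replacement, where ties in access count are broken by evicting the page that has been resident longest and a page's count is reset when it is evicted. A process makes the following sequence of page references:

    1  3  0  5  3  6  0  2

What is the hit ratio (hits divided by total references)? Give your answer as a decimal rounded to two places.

1 → miss, frames {1}
3 → miss, frames {1,3}
0 → miss, frames {1,3,0}
5 → miss, frames {1,3,0,5}
3 → hit
6 → miss, evict 1, frames {3,0,5,6}
0 → hit
2 → miss, evict 5, frames {3,0,6,2}
Hits: 2 of 8 references → 2/8 = 0.2500.

0.25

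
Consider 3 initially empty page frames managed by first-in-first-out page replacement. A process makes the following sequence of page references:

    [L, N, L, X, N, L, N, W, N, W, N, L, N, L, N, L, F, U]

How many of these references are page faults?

8

L: fault, frames [L]
N: fault, frames [L, N]
L: hit
X: fault, frames [L, N, X]
N: hit
L: hit
N: hit
W: fault, evict L, frames [N, X, W]
N: hit
W: hit
N: hit
L: fault, evict N, frames [X, W, L]
N: fault, evict X, frames [W, L, N]
L: hit
N: hit
L: hit
F: fault, evict W, frames [L, N, F]
U: fault, evict L, frames [N, F, U]
Page faults: 8.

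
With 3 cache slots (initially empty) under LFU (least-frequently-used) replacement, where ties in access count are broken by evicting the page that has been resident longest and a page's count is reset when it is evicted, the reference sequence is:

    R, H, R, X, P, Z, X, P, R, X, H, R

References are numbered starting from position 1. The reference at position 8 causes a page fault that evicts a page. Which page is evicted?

pos 1: R: fault, frames [R]
pos 2: H: fault, frames [R, H]
pos 3: R: hit
pos 4: X: fault, frames [R, H, X]
pos 5: P: fault, evict H, frames [R, X, P]
pos 6: Z: fault, evict X, frames [R, P, Z]
pos 7: X: fault, evict P, frames [R, Z, X]
pos 8: P: fault, evict Z, frames [R, X, P]
At position 8, page Z is evicted.

Z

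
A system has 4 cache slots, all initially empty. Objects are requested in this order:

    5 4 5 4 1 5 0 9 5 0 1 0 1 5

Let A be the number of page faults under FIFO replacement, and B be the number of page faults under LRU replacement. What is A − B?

Under FIFO: F F . . F . F F F . . . . . → 6 faults.
Under LRU: F F . . F . F F . . . . . . → 5 faults.
A − B = 6 − 5 = 1.

1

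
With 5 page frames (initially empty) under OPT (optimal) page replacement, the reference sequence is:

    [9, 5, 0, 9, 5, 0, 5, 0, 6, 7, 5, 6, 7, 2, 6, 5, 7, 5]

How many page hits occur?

9 -> miss, frames (9)
5 -> miss, frames (9 5)
0 -> miss, frames (9 5 0)
9 -> hit
5 -> hit
0 -> hit
5 -> hit
0 -> hit
6 -> miss, frames (9 5 0 6)
7 -> miss, frames (9 5 0 6 7)
5 -> hit
6 -> hit
7 -> hit
2 -> miss, evict 0, frames (9 5 6 7 2)
6 -> hit
5 -> hit
7 -> hit
5 -> hit
Hits: 12.

12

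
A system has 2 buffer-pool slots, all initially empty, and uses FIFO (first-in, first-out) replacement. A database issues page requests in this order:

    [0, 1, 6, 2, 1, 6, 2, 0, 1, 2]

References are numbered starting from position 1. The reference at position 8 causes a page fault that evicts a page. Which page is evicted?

pos 1: 0 -> miss, frames [0]
pos 2: 1 -> miss, frames [0, 1]
pos 3: 6 -> miss, evict 0, frames [1, 6]
pos 4: 2 -> miss, evict 1, frames [6, 2]
pos 5: 1 -> miss, evict 6, frames [2, 1]
pos 6: 6 -> miss, evict 2, frames [1, 6]
pos 7: 2 -> miss, evict 1, frames [6, 2]
pos 8: 0 -> miss, evict 6, frames [2, 0]
At position 8, page 6 is evicted.

6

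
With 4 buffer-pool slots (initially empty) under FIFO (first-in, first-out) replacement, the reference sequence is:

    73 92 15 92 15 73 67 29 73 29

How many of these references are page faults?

73: fault, frames {73}
92: fault, frames {73,92}
15: fault, frames {73,92,15}
92: hit
15: hit
73: hit
67: fault, frames {73,92,15,67}
29: fault, evict 73, frames {92,15,67,29}
73: fault, evict 92, frames {15,67,29,73}
29: hit
Page faults: 6.

6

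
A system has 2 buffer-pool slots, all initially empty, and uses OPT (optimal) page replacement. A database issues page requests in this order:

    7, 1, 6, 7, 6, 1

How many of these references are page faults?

7 → fault, frames {7}
1 → fault, frames {7,1}
6 → fault, evict 1, frames {7,6}
7 → hit
6 → hit
1 → fault, evict 6, frames {7,1}
Page faults: 4.

4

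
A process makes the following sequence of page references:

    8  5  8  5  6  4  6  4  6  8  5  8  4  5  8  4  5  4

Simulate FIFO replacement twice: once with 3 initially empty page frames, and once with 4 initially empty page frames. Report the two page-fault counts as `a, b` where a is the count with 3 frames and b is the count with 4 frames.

6, 4

3 frames: F F . . F F . . . F F . . . . . . . → 6 faults.
4 frames: F F . . F F . . . . . . . . . . . . → 4 faults.
4 < 6: adding a frame reduced faults, as is typical.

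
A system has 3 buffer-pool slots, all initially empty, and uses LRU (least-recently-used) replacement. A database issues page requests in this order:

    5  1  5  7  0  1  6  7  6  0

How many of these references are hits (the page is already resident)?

2

5: miss, frames {5}
1: miss, frames {5,1}
5: hit
7: miss, frames {1,5,7}
0: miss, evict 1, frames {5,7,0}
1: miss, evict 5, frames {7,0,1}
6: miss, evict 7, frames {0,1,6}
7: miss, evict 0, frames {1,6,7}
6: hit
0: miss, evict 1, frames {7,6,0}
Hits: 2.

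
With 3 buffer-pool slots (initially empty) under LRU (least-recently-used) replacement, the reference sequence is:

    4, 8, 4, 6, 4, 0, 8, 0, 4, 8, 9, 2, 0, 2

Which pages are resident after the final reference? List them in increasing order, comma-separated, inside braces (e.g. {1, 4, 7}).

{0, 2, 9}

4 -> fault, frames [4]
8 -> fault, frames [4, 8]
4 -> hit
6 -> fault, frames [8, 4, 6]
4 -> hit
0 -> fault, evict 8, frames [6, 4, 0]
8 -> fault, evict 6, frames [4, 0, 8]
0 -> hit
4 -> hit
8 -> hit
9 -> fault, evict 0, frames [4, 8, 9]
2 -> fault, evict 4, frames [8, 9, 2]
0 -> fault, evict 8, frames [9, 2, 0]
2 -> hit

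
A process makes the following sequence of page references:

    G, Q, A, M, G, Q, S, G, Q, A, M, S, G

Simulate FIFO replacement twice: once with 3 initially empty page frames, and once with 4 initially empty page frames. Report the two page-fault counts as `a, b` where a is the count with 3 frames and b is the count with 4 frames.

10, 11

3 frames: F F F F F F F . . F F . F → 10 faults.
4 frames: F F F F . . F F F F F F F → 11 faults.
11 > 10: adding a frame increased faults — Belady's anomaly.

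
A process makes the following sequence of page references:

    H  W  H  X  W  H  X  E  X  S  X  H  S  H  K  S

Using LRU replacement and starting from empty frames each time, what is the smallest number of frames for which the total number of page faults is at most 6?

4

f=1: 16 faults
f=2: 12 faults
f=3: 7 faults
f=4: 6 faults
f=5: 6 faults
f=6: 6 faults
Smallest f with faults ≤ 6 is 4.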